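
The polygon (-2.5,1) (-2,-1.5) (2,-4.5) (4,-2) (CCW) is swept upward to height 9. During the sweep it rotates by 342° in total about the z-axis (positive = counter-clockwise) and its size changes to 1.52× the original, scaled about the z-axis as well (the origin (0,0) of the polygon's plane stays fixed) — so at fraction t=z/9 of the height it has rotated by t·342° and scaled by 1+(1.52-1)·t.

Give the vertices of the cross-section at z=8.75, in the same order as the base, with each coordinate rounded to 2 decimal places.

t = z/height = 8.75/9 = 0.972222
s = 1 + (scale-1)·z/height = 1 + (1.52-1)·8.75/9 = 1.505556
θ = twist·z/height = 342°·8.75/9 = 332.5000° = 5.803220 rad
cos θ = 0.887011, sin θ = -0.461749 (intermediates below are computed at full precision and shown rounded to 5 d.p.)
v1: (-2.5,1) → rotate → (-1.75578,2.04138) → ×s → (-2.64342,3.07341) → (-2.64,3.07)
v2: (-2,-1.5) → rotate → (-2.46664,-0.40702) → ×s → (-3.71367,-0.61279) → (-3.71,-0.61)
v3: (2,-4.5) → rotate → (-0.30385,-4.91505) → ×s → (-0.45746,-7.39987) → (-0.46,-7.40)
v4: (4,-2) → rotate → (2.62455,-3.62102) → ×s → (3.95140,-5.45164) → (3.95,-5.45)

Cross-section at z=8.75: (-2.64,3.07) (-3.71,-0.61) (-0.46,-7.40) (3.95,-5.45)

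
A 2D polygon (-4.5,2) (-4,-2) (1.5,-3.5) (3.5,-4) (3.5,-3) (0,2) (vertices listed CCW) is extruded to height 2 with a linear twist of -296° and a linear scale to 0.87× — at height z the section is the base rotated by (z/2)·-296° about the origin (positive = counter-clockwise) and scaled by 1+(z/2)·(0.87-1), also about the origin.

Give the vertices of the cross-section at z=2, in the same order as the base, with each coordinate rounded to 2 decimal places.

t = z/height = 2/2 = 1
s = 1 + (scale-1)·z/height = 1 + (0.87-1)·2/2 = 0.870000
θ = twist·z/height = -296°·2/2 = -296.0000° = -5.166175 rad
cos θ = 0.438371, sin θ = 0.898794 (intermediates below are computed at full precision and shown rounded to 5 d.p.)
v1: (-4.5,2) → rotate → (-3.77026,-3.16783) → ×s → (-3.28012,-2.75601) → (-3.28,-2.76)
v2: (-4,-2) → rotate → (0.04410,-4.47192) → ×s → (0.03837,-3.89057) → (0.04,-3.89)
v3: (1.5,-3.5) → rotate → (3.80334,-0.18611) → ×s → (3.30890,-0.16191) → (3.31,-0.16)
v4: (3.5,-4) → rotate → (5.12948,1.39229) → ×s → (4.46264,1.21130) → (4.46,1.21)
v5: (3.5,-3) → rotate → (4.23068,1.83067) → ×s → (3.68069,1.59268) → (3.68,1.59)
v6: (0,2) → rotate → (-1.79759,0.87674) → ×s → (-1.56390,0.76277) → (-1.56,0.76)

Cross-section at z=2: (-3.28,-2.76) (0.04,-3.89) (3.31,-0.16) (4.46,1.21) (3.68,1.59) (-1.56,0.76)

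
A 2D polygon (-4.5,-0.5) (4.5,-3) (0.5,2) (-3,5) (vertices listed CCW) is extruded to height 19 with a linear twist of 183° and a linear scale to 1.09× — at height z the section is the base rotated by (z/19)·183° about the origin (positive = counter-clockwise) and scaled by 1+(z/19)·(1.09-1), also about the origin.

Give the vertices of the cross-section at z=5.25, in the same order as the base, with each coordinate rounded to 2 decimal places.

Cross-section at z=5.25: (-2.53,-3.89) (5.30,1.61) (-1.26,1.70) (-5.91,0.88)

t = z/height = 5.25/19 = 0.276316
s = 1 + (scale-1)·z/height = 1 + (1.09-1)·5.25/19 = 1.024868
θ = twist·z/height = 183°·5.25/19 = 50.5658° = 0.882540 rad
cos θ = 0.635192, sin θ = 0.772354 (intermediates below are computed at full precision and shown rounded to 5 d.p.)
v1: (-4.5,-0.5) → rotate → (-2.47219,-3.79319) → ×s → (-2.53367,-3.88752) → (-2.53,-3.89)
v2: (4.5,-3) → rotate → (5.17543,1.57002) → ×s → (5.30413,1.60906) → (5.30,1.61)
v3: (0.5,2) → rotate → (-1.22711,1.65656) → ×s → (-1.25763,1.69776) → (-1.26,1.70)
v4: (-3,5) → rotate → (-5.76735,0.85890) → ×s → (-5.91077,0.88025) → (-5.91,0.88)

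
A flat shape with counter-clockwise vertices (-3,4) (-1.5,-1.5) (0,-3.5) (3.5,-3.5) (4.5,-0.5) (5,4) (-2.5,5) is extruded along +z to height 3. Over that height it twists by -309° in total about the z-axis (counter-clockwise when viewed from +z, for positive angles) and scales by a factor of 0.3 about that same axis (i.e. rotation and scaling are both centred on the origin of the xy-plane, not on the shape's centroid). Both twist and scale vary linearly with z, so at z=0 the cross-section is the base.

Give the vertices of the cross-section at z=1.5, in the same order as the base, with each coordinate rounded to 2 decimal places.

Cross-section at z=1.5: (2.88,-1.51) (0.46,1.30) (-0.98,2.05) (-3.03,1.07) (-2.78,-0.97) (-1.81,-3.75) (2.87,-2.23)

t = z/height = 1.5/3 = 0.5
s = 1 + (scale-1)·z/height = 1 + (0.3-1)·1.5/3 = 0.650000
θ = twist·z/height = -309°·1.5/3 = -154.5000° = -2.696534 rad
cos θ = -0.902585, sin θ = -0.430511 (intermediates below are computed at full precision and shown rounded to 5 d.p.)
v1: (-3,4) → rotate → (4.42980,-2.31881) → ×s → (2.87937,-1.50723) → (2.88,-1.51)
v2: (-1.5,-1.5) → rotate → (0.70811,1.99964) → ×s → (0.46027,1.29977) → (0.46,1.30)
v3: (0,-3.5) → rotate → (-1.50679,3.15905) → ×s → (-0.97941,2.05338) → (-0.98,2.05)
v4: (3.5,-3.5) → rotate → (-4.66584,1.65226) → ×s → (-3.03279,1.07397) → (-3.03,1.07)
v5: (4.5,-0.5) → rotate → (-4.27689,-1.48601) → ×s → (-2.77998,-0.96590) → (-2.78,-0.97)
v6: (5,4) → rotate → (-2.79088,-5.76290) → ×s → (-1.81407,-3.74588) → (-1.81,-3.75)
v7: (-2.5,5) → rotate → (4.40902,-3.43665) → ×s → (2.86586,-2.23382) → (2.87,-2.23)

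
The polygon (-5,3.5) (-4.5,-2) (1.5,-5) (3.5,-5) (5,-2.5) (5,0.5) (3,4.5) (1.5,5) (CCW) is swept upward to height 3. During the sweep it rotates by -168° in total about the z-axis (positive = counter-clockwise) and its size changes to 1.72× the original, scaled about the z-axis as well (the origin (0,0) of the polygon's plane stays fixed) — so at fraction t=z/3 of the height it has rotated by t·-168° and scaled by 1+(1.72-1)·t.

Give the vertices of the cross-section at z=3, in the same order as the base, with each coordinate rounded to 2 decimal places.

Cross-section at z=3: (9.66,-4.10) (6.86,4.97) (-4.31,7.88) (-7.68,7.16) (-9.31,2.42) (-8.23,-2.63) (-3.44,-8.64) (-0.74,-8.95)

t = z/height = 3/3 = 1
s = 1 + (scale-1)·z/height = 1 + (1.72-1)·3/3 = 1.720000
θ = twist·z/height = -168°·3/3 = -168.0000° = -2.932153 rad
cos θ = -0.978148, sin θ = -0.207912 (intermediates below are computed at full precision and shown rounded to 5 d.p.)
v1: (-5,3.5) → rotate → (5.61843,-2.38396) → ×s → (9.66370,-4.10041) → (9.66,-4.10)
v2: (-4.5,-2) → rotate → (3.98584,2.89190) → ×s → (6.85565,4.97406) → (6.86,4.97)
v3: (1.5,-5) → rotate → (-2.50678,4.57887) → ×s → (-4.31166,7.87566) → (-4.31,7.88)
v4: (3.5,-5) → rotate → (-4.46308,4.16305) → ×s → (-7.67649,7.16044) → (-7.68,7.16)
v5: (5,-2.5) → rotate → (-5.41052,1.40581) → ×s → (-9.30609,2.41799) → (-9.31,2.42)
v6: (5,0.5) → rotate → (-4.78678,-1.52863) → ×s → (-8.23327,-2.62925) → (-8.23,-2.63)
v7: (3,4.5) → rotate → (-1.99884,-5.02540) → ×s → (-3.43801,-8.64369) → (-3.44,-8.64)
v8: (1.5,5) → rotate → (-0.42766,-5.20261) → ×s → (-0.73558,-8.94848) → (-0.74,-8.95)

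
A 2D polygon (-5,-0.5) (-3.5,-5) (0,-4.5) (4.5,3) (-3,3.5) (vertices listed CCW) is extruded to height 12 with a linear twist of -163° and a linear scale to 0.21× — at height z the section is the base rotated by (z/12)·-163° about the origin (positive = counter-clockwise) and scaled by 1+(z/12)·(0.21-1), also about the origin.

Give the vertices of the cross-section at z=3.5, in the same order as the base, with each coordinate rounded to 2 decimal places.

t = z/height = 3.5/12 = 0.291667
s = 1 + (scale-1)·z/height = 1 + (0.21-1)·3.5/12 = 0.769583
θ = twist·z/height = -163°·3.5/12 = -47.5417° = -0.829759 rad
cos θ = 0.675054, sin θ = -0.737768 (intermediates below are computed at full precision and shown rounded to 5 d.p.)
v1: (-5,-0.5) → rotate → (-3.74415,3.35132) → ×s → (-2.88144,2.57912) → (-2.88,2.58)
v2: (-3.5,-5) → rotate → (-6.05153,-0.79308) → ×s → (-4.65716,-0.61034) → (-4.66,-0.61)
v3: (0,-4.5) → rotate → (-3.31996,-3.03774) → ×s → (-2.55498,-2.33780) → (-2.55,-2.34)
v4: (4.5,3) → rotate → (5.25105,-1.29480) → ×s → (4.04112,-0.99645) → (4.04,-1.00)
v5: (-3,3.5) → rotate → (0.55703,4.57599) → ×s → (0.42868,3.52161) → (0.43,3.52)

Cross-section at z=3.5: (-2.88,2.58) (-4.66,-0.61) (-2.55,-2.34) (4.04,-1.00) (0.43,3.52)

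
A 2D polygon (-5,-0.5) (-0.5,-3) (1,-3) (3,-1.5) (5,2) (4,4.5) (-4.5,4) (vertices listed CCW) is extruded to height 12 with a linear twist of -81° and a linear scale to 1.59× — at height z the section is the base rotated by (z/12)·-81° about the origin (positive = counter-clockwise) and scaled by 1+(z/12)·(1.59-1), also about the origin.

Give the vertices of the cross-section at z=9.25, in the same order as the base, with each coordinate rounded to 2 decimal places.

t = z/height = 9.25/12 = 0.770833
s = 1 + (scale-1)·z/height = 1 + (1.59-1)·9.25/12 = 1.454792
θ = twist·z/height = -81°·9.25/12 = -62.4375° = -1.089740 rad
cos θ = 0.462716, sin θ = -0.886507 (intermediates below are computed at full precision and shown rounded to 5 d.p.)
v1: (-5,-0.5) → rotate → (-2.75683,4.20118) → ×s → (-4.01062,6.11183) → (-4.01,6.11)
v2: (-0.5,-3) → rotate → (-2.89088,-0.94489) → ×s → (-4.20562,-1.37462) → (-4.21,-1.37)
v3: (1,-3) → rotate → (-2.19680,-2.27465) → ×s → (-3.19589,-3.30915) → (-3.20,-3.31)
v4: (3,-1.5) → rotate → (0.05839,-3.35359) → ×s → (0.08494,-4.87878) → (0.08,-4.88)
v5: (5,2) → rotate → (4.08659,-3.50710) → ×s → (5.94514,-5.10210) → (5.95,-5.10)
v6: (4,4.5) → rotate → (5.84014,-1.46380) → ×s → (8.49619,-2.12953) → (8.50,-2.13)
v7: (-4.5,4) → rotate → (1.46380,5.84014) → ×s → (2.12953,8.49619) → (2.13,8.50)

Cross-section at z=9.25: (-4.01,6.11) (-4.21,-1.37) (-3.20,-3.31) (0.08,-4.88) (5.95,-5.10) (8.50,-2.13) (2.13,8.50)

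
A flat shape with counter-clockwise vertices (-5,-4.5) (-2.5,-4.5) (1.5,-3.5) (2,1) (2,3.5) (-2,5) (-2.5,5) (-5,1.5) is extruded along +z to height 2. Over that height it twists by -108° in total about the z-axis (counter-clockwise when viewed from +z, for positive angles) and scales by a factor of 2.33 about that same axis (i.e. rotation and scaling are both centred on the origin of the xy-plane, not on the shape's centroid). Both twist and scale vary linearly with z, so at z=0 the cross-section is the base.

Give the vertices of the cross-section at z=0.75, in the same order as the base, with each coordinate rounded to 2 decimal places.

Cross-section at z=0.75: (-10.08,-0.26) (-7.23,-2.70) (-1.70,-5.45) (3.25,-0.81) (5.69,2.04) (2.59,7.65) (2.02,8.13) (-4.24,6.58)

t = z/height = 0.75/2 = 0.375
s = 1 + (scale-1)·z/height = 1 + (2.33-1)·0.75/2 = 1.498750
θ = twist·z/height = -108°·0.75/2 = -40.5000° = -0.706858 rad
cos θ = 0.760406, sin θ = -0.649448 (intermediates below are computed at full precision and shown rounded to 5 d.p.)
v1: (-5,-4.5) → rotate → (-6.72455,-0.17459) → ×s → (-10.07841,-0.26166) → (-10.08,-0.26)
v2: (-2.5,-4.5) → rotate → (-4.82353,-1.79821) → ×s → (-7.22927,-2.69506) → (-7.23,-2.70)
v3: (1.5,-3.5) → rotate → (-1.13246,-3.63559) → ×s → (-1.69727,-5.44884) → (-1.70,-5.45)
v4: (2,1) → rotate → (2.17026,-0.53849) → ×s → (3.25268,-0.80706) → (3.25,-0.81)
v5: (2,3.5) → rotate → (3.79388,1.36252) → ×s → (5.68608,2.04208) → (5.69,2.04)
v6: (-2,5) → rotate → (1.72643,5.10093) → ×s → (2.58748,7.64501) → (2.59,7.65)
v7: (-2.5,5) → rotate → (1.34623,5.42565) → ×s → (2.01766,8.13169) → (2.02,8.13)
v8: (-5,1.5) → rotate → (-2.82786,4.38785) → ×s → (-4.23825,6.57629) → (-4.24,6.58)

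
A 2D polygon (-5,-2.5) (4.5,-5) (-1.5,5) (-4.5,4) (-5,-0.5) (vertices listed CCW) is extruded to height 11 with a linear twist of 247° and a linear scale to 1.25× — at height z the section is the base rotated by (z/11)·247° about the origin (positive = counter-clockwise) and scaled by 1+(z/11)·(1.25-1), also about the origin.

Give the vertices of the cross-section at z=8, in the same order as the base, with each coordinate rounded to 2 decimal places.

Cross-section at z=8: (5.93,2.92) (-5.28,5.94) (1.74,-5.92) (5.29,-4.76) (5.91,0.55)

t = z/height = 8/11 = 0.727273
s = 1 + (scale-1)·z/height = 1 + (1.25-1)·8/11 = 1.181818
θ = twist·z/height = 247°·8/11 = 179.6364° = 3.135246 rad
cos θ = -0.999980, sin θ = 0.006347 (intermediates below are computed at full precision and shown rounded to 5 d.p.)
v1: (-5,-2.5) → rotate → (5.01577,2.46822) → ×s → (5.92772,2.91698) → (5.93,2.92)
v2: (4.5,-5) → rotate → (-4.46818,5.02846) → ×s → (-5.28057,5.94272) → (-5.28,5.94)
v3: (-1.5,5) → rotate → (1.46824,-5.00942) → ×s → (1.73519,-5.92022) → (1.74,-5.92)
v4: (-4.5,4) → rotate → (4.47452,-4.02848) → ×s → (5.28807,-4.76093) → (5.29,-4.76)
v5: (-5,-0.5) → rotate → (5.00307,0.46826) → ×s → (5.91272,0.55339) → (5.91,0.55)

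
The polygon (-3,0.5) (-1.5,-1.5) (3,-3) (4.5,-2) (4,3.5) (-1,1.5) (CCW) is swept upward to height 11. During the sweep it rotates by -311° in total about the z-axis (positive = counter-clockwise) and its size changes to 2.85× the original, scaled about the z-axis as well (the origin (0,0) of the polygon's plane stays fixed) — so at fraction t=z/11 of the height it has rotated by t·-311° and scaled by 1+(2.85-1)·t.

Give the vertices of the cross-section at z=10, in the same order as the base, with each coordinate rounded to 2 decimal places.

Cross-section at z=10: (-3.08,-7.55) (3.04,-4.81) (9.62,6.08) (7.89,10.59) (-6.79,12.53) (-4.51,-1.73)

t = z/height = 10/11 = 0.909091
s = 1 + (scale-1)·z/height = 1 + (2.85-1)·10/11 = 2.681818
θ = twist·z/height = -311°·10/11 = -282.7273° = -4.934522 rad
cos θ = 0.220311, sin θ = 0.975430 (intermediates below are computed at full precision and shown rounded to 5 d.p.)
v1: (-3,0.5) → rotate → (-1.14865,-2.81613) → ×s → (-3.08046,-7.55236) → (-3.08,-7.55)
v2: (-1.5,-1.5) → rotate → (1.13268,-1.79361) → ×s → (3.03764,-4.81014) → (3.04,-4.81)
v3: (3,-3) → rotate → (3.58722,2.26536) → ×s → (9.62027,6.07528) → (9.62,6.08)
v4: (4.5,-2) → rotate → (2.94226,3.94881) → ×s → (7.89060,10.59000) → (7.89,10.59)
v5: (4,3.5) → rotate → (-2.53276,4.67281) → ×s → (-6.79241,12.53162) → (-6.79,12.53)
v6: (-1,1.5) → rotate → (-1.68346,-0.64496) → ×s → (-4.51472,-1.72968) → (-4.51,-1.73)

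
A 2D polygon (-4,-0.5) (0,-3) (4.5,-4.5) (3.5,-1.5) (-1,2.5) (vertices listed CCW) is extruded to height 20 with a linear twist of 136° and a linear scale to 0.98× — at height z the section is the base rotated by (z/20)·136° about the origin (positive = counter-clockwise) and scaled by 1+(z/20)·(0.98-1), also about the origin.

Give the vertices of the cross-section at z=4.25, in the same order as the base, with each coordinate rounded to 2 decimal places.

t = z/height = 4.25/20 = 0.2125
s = 1 + (scale-1)·z/height = 1 + (0.98-1)·4.25/20 = 0.995750
θ = twist·z/height = 136°·4.25/20 = 28.9000° = 0.504400 rad
cos θ = 0.875465, sin θ = 0.483282 (intermediates below are computed at full precision and shown rounded to 5 d.p.)
v1: (-4,-0.5) → rotate → (-3.26022,-2.37086) → ×s → (-3.24636,-2.36079) → (-3.25,-2.36)
v2: (0,-3) → rotate → (1.44985,-2.62639) → ×s → (1.44369,-2.61523) → (1.44,-2.62)
v3: (4.5,-4.5) → rotate → (6.11436,-1.76482) → ×s → (6.08838,-1.75732) → (6.09,-1.76)
v4: (3.5,-1.5) → rotate → (3.78905,0.37829) → ×s → (3.77295,0.37668) → (3.77,0.38)
v5: (-1,2.5) → rotate → (-2.08367,1.70538) → ×s → (-2.07481,1.69813) → (-2.07,1.70)

Cross-section at z=4.25: (-3.25,-2.36) (1.44,-2.62) (6.09,-1.76) (3.77,0.38) (-2.07,1.70)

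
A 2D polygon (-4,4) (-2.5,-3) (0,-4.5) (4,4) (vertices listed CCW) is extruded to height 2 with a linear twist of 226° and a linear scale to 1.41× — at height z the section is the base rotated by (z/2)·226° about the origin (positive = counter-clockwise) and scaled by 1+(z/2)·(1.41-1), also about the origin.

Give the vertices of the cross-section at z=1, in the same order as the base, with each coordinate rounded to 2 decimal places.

Cross-section at z=1: (-2.55,-6.32) (4.50,-1.36) (4.99,2.12) (-6.32,2.55)

t = z/height = 1/2 = 0.5
s = 1 + (scale-1)·z/height = 1 + (1.41-1)·1/2 = 1.205000
θ = twist·z/height = 226°·1/2 = 113.0000° = 1.972222 rad
cos θ = -0.390731, sin θ = 0.920505 (intermediates below are computed at full precision and shown rounded to 5 d.p.)
v1: (-4,4) → rotate → (-2.11909,-5.24494) → ×s → (-2.55351,-6.32016) → (-2.55,-6.32)
v2: (-2.5,-3) → rotate → (3.73834,-1.12907) → ×s → (4.50470,-1.36053) → (4.50,-1.36)
v3: (0,-4.5) → rotate → (4.14227,1.75829) → ×s → (4.99144,2.11874) → (4.99,2.12)
v4: (4,4) → rotate → (-5.24494,2.11909) → ×s → (-6.32016,2.55351) → (-6.32,2.55)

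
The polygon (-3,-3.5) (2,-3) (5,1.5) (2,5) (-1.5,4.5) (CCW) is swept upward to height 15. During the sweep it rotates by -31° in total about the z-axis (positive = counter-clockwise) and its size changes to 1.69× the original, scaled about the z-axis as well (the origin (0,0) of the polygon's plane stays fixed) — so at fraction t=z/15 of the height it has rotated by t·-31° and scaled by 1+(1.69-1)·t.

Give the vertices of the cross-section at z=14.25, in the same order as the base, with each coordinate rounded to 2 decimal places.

Cross-section at z=14.25: (-7.17,-2.60) (0.44,-5.95) (8.43,-1.91) (6.95,5.58) (1.50,7.71)

t = z/height = 14.25/15 = 0.95
s = 1 + (scale-1)·z/height = 1 + (1.69-1)·14.25/15 = 1.655500
θ = twist·z/height = -31°·14.25/15 = -29.4500° = -0.513999 rad
cos θ = 0.870785, sin θ = -0.491664 (intermediates below are computed at full precision and shown rounded to 5 d.p.)
v1: (-3,-3.5) → rotate → (-4.33318,-1.57276) → ×s → (-7.17358,-2.60370) → (-7.17,-2.60)
v2: (2,-3) → rotate → (0.26658,-3.59568) → ×s → (0.44132,-5.95265) → (0.44,-5.95)
v3: (5,1.5) → rotate → (5.09142,-1.15214) → ×s → (8.42885,-1.90737) → (8.43,-1.91)
v4: (2,5) → rotate → (4.19989,3.37060) → ×s → (6.95292,5.58002) → (6.95,5.58)
v5: (-1.5,4.5) → rotate → (0.90631,4.65603) → ×s → (1.50040,7.70806) → (1.50,7.71)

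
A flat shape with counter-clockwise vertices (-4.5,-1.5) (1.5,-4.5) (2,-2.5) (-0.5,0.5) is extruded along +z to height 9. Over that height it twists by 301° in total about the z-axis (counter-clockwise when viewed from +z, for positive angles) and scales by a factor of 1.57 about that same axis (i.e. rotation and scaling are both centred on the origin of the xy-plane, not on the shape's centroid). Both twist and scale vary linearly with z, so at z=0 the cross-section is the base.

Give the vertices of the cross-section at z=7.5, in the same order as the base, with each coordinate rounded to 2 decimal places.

Cross-section at z=7.5: (0.09,7.00) (-7.00,0.09) (-4.45,-1.58) (0.94,0.45)

t = z/height = 7.5/9 = 0.833333
s = 1 + (scale-1)·z/height = 1 + (1.57-1)·7.5/9 = 1.475000
θ = twist·z/height = 301°·7.5/9 = 250.8333° = 4.377868 rad
cos θ = -0.328317, sin θ = -0.944568 (intermediates below are computed at full precision and shown rounded to 5 d.p.)
v1: (-4.5,-1.5) → rotate → (0.06058,4.74303) → ×s → (0.08935,6.99597) → (0.09,7.00)
v2: (1.5,-4.5) → rotate → (-4.74303,0.06058) → ×s → (-6.99597,0.08935) → (-7.00,0.09)
v3: (2,-2.5) → rotate → (-3.01805,-1.06834) → ×s → (-4.45163,-1.57580) → (-4.45,-1.58)
v4: (-0.5,0.5) → rotate → (0.63644,0.30813) → ×s → (0.93875,0.45448) → (0.94,0.45)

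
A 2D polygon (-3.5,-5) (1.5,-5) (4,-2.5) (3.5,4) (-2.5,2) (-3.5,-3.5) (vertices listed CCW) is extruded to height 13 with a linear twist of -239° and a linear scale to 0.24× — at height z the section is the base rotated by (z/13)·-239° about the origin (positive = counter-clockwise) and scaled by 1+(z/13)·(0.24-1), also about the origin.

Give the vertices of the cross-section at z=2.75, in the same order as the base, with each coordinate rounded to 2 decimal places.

Cross-section at z=2.75: (-5.11,-0.40) (-2.44,-3.64) (0.51,-3.93) (4.46,-0.14) (-0.04,2.69) (-4.13,0.40)

t = z/height = 2.75/13 = 0.211538
s = 1 + (scale-1)·z/height = 1 + (0.24-1)·2.75/13 = 0.839231
θ = twist·z/height = -239°·2.75/13 = -50.5577° = -0.882398 rad
cos θ = 0.635301, sin θ = -0.772265 (intermediates below are computed at full precision and shown rounded to 5 d.p.)
v1: (-3.5,-5) → rotate → (-6.08488,-0.47358) → ×s → (-5.10662,-0.39744) → (-5.11,-0.40)
v2: (1.5,-5) → rotate → (-2.90837,-4.33490) → ×s → (-2.44080,-3.63798) → (-2.44,-3.64)
v3: (4,-2.5) → rotate → (0.61054,-4.67731) → ×s → (0.51239,-3.92534) → (0.51,-3.93)
v4: (3.5,4) → rotate → (5.31261,-0.16172) → ×s → (4.45851,-0.13572) → (4.46,-0.14)
v5: (-2.5,2) → rotate → (-0.04372,3.20126) → ×s → (-0.03669,2.68660) → (-0.04,2.69)
v6: (-3.5,-3.5) → rotate → (-4.92648,0.47937) → ×s → (-4.13445,0.40230) → (-4.13,0.40)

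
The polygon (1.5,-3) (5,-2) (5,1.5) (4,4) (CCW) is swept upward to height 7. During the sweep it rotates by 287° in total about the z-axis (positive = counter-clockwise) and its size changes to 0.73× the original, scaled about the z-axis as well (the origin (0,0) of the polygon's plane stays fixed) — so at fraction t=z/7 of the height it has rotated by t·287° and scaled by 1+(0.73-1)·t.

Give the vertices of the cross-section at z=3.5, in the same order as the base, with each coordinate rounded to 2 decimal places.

t = z/height = 3.5/7 = 0.5
s = 1 + (scale-1)·z/height = 1 + (0.73-1)·3.5/7 = 0.865000
θ = twist·z/height = 287°·3.5/7 = 143.5000° = 2.504547 rad
cos θ = -0.803857, sin θ = 0.594823 (intermediates below are computed at full precision and shown rounded to 5 d.p.)
v1: (1.5,-3) → rotate → (0.57868,3.30380) → ×s → (0.50056,2.85779) → (0.50,2.86)
v2: (5,-2) → rotate → (-2.82964,4.58183) → ×s → (-2.44764,3.96328) → (-2.45,3.96)
v3: (5,1.5) → rotate → (-4.91152,1.76833) → ×s → (-4.24846,1.52960) → (-4.25,1.53)
v4: (4,4) → rotate → (-5.59472,-0.83614) → ×s → (-4.83943,-0.72326) → (-4.84,-0.72)

Cross-section at z=3.5: (0.50,2.86) (-2.45,3.96) (-4.25,1.53) (-4.84,-0.72)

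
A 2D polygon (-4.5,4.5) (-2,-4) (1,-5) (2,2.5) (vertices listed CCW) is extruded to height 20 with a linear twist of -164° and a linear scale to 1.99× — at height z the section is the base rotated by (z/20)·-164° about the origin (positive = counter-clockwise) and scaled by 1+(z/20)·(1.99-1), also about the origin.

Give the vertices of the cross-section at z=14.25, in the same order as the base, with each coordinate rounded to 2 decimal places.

Cross-section at z=14.25: (10.31,3.38) (-4.55,6.12) (-8.38,2.33) (2.26,-4.97)

t = z/height = 14.25/20 = 0.7125
s = 1 + (scale-1)·z/height = 1 + (1.99-1)·14.25/20 = 1.705375
θ = twist·z/height = -164°·14.25/20 = -116.8500° = -2.039417 rad
cos θ = -0.451656, sin θ = -0.892192 (intermediates below are computed at full precision and shown rounded to 5 d.p.)
v1: (-4.5,4.5) → rotate → (6.04732,1.98241) → ×s → (10.31294,3.38075) → (10.31,3.38)
v2: (-2,-4) → rotate → (-2.66546,3.59101) → ×s → (-4.54560,6.12402) → (-4.55,6.12)
v3: (1,-5) → rotate → (-4.91262,1.36609) → ×s → (-8.37785,2.32969) → (-8.38,2.33)
v4: (2,2.5) → rotate → (1.32717,-2.91352) → ×s → (2.26332,-4.96865) → (2.26,-4.97)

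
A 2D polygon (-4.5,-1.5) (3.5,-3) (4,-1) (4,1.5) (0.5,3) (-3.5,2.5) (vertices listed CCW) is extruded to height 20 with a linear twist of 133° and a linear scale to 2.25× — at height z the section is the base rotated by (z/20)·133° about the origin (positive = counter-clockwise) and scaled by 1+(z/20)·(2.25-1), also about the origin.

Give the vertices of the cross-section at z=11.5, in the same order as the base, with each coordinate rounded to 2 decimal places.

t = z/height = 11.5/20 = 0.575
s = 1 + (scale-1)·z/height = 1 + (2.25-1)·11.5/20 = 1.718750
θ = twist·z/height = 133°·11.5/20 = 76.4750° = 1.334741 rad
cos θ = 0.233870, sin θ = 0.972268 (intermediates below are computed at full precision and shown rounded to 5 d.p.)
v1: (-4.5,-1.5) → rotate → (0.40599,-4.72601) → ×s → (0.69779,-8.12283) → (0.70,-8.12)
v2: (3.5,-3) → rotate → (3.73535,2.70133) → ×s → (6.42013,4.64291) → (6.42,4.64)
v3: (4,-1) → rotate → (1.90775,3.65520) → ×s → (3.27894,6.28238) → (3.28,6.28)
v4: (4,1.5) → rotate → (-0.52292,4.23988) → ×s → (-0.89877,7.28729) → (-0.90,7.29)
v5: (0.5,3) → rotate → (-2.79987,1.18774) → ×s → (-4.81228,2.04143) → (-4.81,2.04)
v6: (-3.5,2.5) → rotate → (-3.24921,-2.81826) → ×s → (-5.58459,-4.84389) → (-5.58,-4.84)

Cross-section at z=11.5: (0.70,-8.12) (6.42,4.64) (3.28,6.28) (-0.90,7.29) (-4.81,2.04) (-5.58,-4.84)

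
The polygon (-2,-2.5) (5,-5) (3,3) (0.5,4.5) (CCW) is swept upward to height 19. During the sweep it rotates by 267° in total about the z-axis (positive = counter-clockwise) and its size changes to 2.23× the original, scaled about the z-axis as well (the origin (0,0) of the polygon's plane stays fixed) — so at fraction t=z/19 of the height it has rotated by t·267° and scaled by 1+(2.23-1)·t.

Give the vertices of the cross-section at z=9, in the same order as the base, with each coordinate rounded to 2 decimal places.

Cross-section at z=9: (5.06,-0.19) (1.66,11.07) (-6.64,1.00) (-6.20,-3.60)

t = z/height = 9/19 = 0.473684
s = 1 + (scale-1)·z/height = 1 + (2.23-1)·9/19 = 1.582632
θ = twist·z/height = 267°·9/19 = 126.4737° = 2.207382 rad
cos θ = -0.594454, sin θ = 0.804130 (intermediates below are computed at full precision and shown rounded to 5 d.p.)
v1: (-2,-2.5) → rotate → (3.19923,-0.12213) → ×s → (5.06321,-0.19328) → (5.06,-0.19)
v2: (5,-5) → rotate → (1.04838,6.99292) → ×s → (1.65920,11.06721) → (1.66,11.07)
v3: (3,3) → rotate → (-4.19575,0.62903) → ×s → (-6.64033,0.99552) → (-6.64,1.00)
v4: (0.5,4.5) → rotate → (-3.91581,-2.27298) → ×s → (-6.19729,-3.59728) → (-6.20,-3.60)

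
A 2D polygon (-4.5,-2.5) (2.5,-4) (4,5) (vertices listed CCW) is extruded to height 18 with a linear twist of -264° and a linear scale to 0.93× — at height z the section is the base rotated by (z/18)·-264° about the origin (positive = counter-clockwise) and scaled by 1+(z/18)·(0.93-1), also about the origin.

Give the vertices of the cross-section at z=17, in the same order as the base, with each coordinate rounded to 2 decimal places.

t = z/height = 17/18 = 0.944444
s = 1 + (scale-1)·z/height = 1 + (0.93-1)·17/18 = 0.933889
θ = twist·z/height = -264°·17/18 = -249.3333° = -4.351688 rad
cos θ = -0.352931, sin θ = 0.935650 (intermediates below are computed at full precision and shown rounded to 5 d.p.)
v1: (-4.5,-2.5) → rotate → (3.92731,-3.32810) → ×s → (3.66767,-3.10807) → (3.67,-3.11)
v2: (2.5,-4) → rotate → (2.86027,3.75085) → ×s → (2.67118,3.50287) → (2.67,3.50)
v3: (4,5) → rotate → (-6.08997,1.97795) → ×s → (-5.68736,1.84718) → (-5.69,1.85)

Cross-section at z=17: (3.67,-3.11) (2.67,3.50) (-5.69,1.85)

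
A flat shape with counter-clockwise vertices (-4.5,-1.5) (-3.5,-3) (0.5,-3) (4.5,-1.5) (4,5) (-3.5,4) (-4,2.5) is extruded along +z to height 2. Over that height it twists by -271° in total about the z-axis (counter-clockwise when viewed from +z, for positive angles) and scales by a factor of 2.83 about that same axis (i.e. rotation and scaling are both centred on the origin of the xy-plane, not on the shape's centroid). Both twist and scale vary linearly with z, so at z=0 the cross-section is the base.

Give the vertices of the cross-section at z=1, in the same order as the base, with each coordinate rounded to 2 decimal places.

Cross-section at z=1: (4.13,8.09) (0.75,8.80) (-4.71,3.43) (-8.16,-3.99) (1.25,-12.20) (10.15,-0.77) (8.82,1.95)

t = z/height = 1/2 = 0.5
s = 1 + (scale-1)·z/height = 1 + (2.83-1)·1/2 = 1.915000
θ = twist·z/height = -271°·1/2 = -135.5000° = -2.364921 rad
cos θ = -0.713250, sin θ = -0.700909 (intermediates below are computed at full precision and shown rounded to 5 d.p.)
v1: (-4.5,-1.5) → rotate → (2.15826,4.22397) → ×s → (4.13307,8.08890) → (4.13,8.09)
v2: (-3.5,-3) → rotate → (0.39365,4.59293) → ×s → (0.75384,8.79547) → (0.75,8.80)
v3: (0.5,-3) → rotate → (-2.45935,1.78930) → ×s → (-4.70966,3.42650) → (-4.71,3.43)
v4: (4.5,-1.5) → rotate → (-4.26099,-2.08422) → ×s → (-8.15980,-3.99127) → (-8.16,-3.99)
v5: (4,5) → rotate → (0.65154,-6.36989) → ×s → (1.24771,-12.19834) → (1.25,-12.20)
v6: (-3.5,4) → rotate → (5.30001,-0.39982) → ×s → (10.14953,-0.76565) → (10.15,-0.77)
v7: (-4,2.5) → rotate → (4.60527,1.02051) → ×s → (8.81910,1.95428) → (8.82,1.95)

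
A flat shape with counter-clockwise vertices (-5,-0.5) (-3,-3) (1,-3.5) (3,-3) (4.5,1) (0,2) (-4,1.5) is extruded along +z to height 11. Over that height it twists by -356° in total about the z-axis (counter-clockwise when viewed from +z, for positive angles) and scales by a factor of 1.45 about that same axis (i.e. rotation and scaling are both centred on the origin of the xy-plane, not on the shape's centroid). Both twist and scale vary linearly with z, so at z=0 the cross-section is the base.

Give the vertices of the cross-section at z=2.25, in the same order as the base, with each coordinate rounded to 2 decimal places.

t = z/height = 2.25/11 = 0.204545
s = 1 + (scale-1)·z/height = 1 + (1.45-1)·2.25/11 = 1.092045
θ = twist·z/height = -356°·2.25/11 = -72.8182° = -1.270917 rad
cos θ = 0.295405, sin θ = -0.955372 (intermediates below are computed at full precision and shown rounded to 5 d.p.)
v1: (-5,-0.5) → rotate → (-1.95471,4.62916) → ×s → (-2.13463,5.05525) → (-2.13,5.06)
v2: (-3,-3) → rotate → (-3.75233,1.97990) → ×s → (-4.09772,2.16214) → (-4.10,2.16)
v3: (1,-3.5) → rotate → (-3.04840,-1.98929) → ×s → (-3.32899,-2.17239) → (-3.33,-2.17)
v4: (3,-3) → rotate → (-1.97990,-3.75233) → ×s → (-2.16214,-4.09772) → (-2.16,-4.10)
v5: (4.5,1) → rotate → (2.28469,-4.00377) → ×s → (2.49499,-4.37230) → (2.49,-4.37)
v6: (0,2) → rotate → (1.91074,0.59081) → ×s → (2.08662,0.64519) → (2.09,0.65)
v7: (-4,1.5) → rotate → (0.25144,4.26460) → ×s → (0.27458,4.65713) → (0.27,4.66)

Cross-section at z=2.25: (-2.13,5.06) (-4.10,2.16) (-3.33,-2.17) (-2.16,-4.10) (2.49,-4.37) (2.09,0.65) (0.27,4.66)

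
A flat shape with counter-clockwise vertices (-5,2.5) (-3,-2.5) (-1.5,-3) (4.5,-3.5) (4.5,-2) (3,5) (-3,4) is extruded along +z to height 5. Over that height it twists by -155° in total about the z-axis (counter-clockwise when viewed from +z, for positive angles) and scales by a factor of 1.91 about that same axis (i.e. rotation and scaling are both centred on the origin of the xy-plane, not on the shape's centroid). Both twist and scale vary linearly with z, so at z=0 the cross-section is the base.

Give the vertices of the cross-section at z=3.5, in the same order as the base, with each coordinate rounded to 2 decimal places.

Cross-section at z=3.5: (6.48,6.46) (-2.32,5.96) (-3.88,3.89) (-7.77,-5.17) (-5.44,-5.95) (6.20,-7.25) (7.77,2.58)

t = z/height = 3.5/5 = 0.7
s = 1 + (scale-1)·z/height = 1 + (1.91-1)·3.5/5 = 1.637000
θ = twist·z/height = -155°·3.5/5 = -108.5000° = -1.893682 rad
cos θ = -0.317305, sin θ = -0.948324 (intermediates below are computed at full precision and shown rounded to 5 d.p.)
v1: (-5,2.5) → rotate → (3.95733,3.94836) → ×s → (6.47815,6.46346) → (6.48,6.46)
v2: (-3,-2.5) → rotate → (-1.41890,3.63823) → ×s → (-2.32273,5.95579) → (-2.32,5.96)
v3: (-1.5,-3) → rotate → (-2.36901,2.37440) → ×s → (-3.87808,3.88689) → (-3.88,3.89)
v4: (4.5,-3.5) → rotate → (-4.74700,-3.15689) → ×s → (-7.77085,-5.16783) → (-7.77,-5.17)
v5: (4.5,-2) → rotate → (-3.32452,-3.63285) → ×s → (-5.44224,-5.94697) → (-5.44,-5.95)
v6: (3,5) → rotate → (3.78970,-4.43149) → ×s → (6.20375,-7.25436) → (6.20,-7.25)
v7: (-3,4) → rotate → (4.74521,1.57575) → ×s → (7.76791,2.57951) → (7.77,2.58)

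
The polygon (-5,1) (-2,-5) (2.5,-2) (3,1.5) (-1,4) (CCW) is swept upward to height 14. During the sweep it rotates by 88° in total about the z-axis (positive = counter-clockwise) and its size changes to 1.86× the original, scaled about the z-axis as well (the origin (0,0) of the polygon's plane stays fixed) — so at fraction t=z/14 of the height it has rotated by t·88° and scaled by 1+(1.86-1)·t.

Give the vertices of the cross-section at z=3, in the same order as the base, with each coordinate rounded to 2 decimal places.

Cross-section at z=3: (-5.99,-0.79) (-0.33,-6.37) (3.57,-1.28) (2.79,2.83) (-2.65,4.10)

t = z/height = 3/14 = 0.214286
s = 1 + (scale-1)·z/height = 1 + (1.86-1)·3/14 = 1.184286
θ = twist·z/height = 88°·3/14 = 18.8571° = 0.329119 rad
cos θ = 0.946327, sin θ = 0.323210 (intermediates below are computed at full precision and shown rounded to 5 d.p.)
v1: (-5,1) → rotate → (-5.05485,-0.66972) → ×s → (-5.98638,-0.79314) → (-5.99,-0.79)
v2: (-2,-5) → rotate → (-0.27661,-5.37806) → ×s → (-0.32758,-6.36916) → (-0.33,-6.37)
v3: (2.5,-2) → rotate → (3.01224,-1.08463) → ×s → (3.56735,-1.28451) → (3.57,-1.28)
v4: (3,1.5) → rotate → (2.35417,2.38912) → ×s → (2.78801,2.82940) → (2.79,2.83)
v5: (-1,4) → rotate → (-2.23917,3.46210) → ×s → (-2.65181,4.10012) → (-2.65,4.10)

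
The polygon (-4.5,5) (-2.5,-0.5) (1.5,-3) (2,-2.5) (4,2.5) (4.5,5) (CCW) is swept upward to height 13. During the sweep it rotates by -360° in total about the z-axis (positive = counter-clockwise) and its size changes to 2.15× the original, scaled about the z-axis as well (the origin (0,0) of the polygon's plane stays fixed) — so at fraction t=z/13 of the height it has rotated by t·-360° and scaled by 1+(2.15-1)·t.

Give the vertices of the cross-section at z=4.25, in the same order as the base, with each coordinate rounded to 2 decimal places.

t = z/height = 4.25/13 = 0.326923
s = 1 + (scale-1)·z/height = 1 + (2.15-1)·4.25/13 = 1.375962
θ = twist·z/height = -360°·4.25/13 = -117.6923° = -2.054118 rad
cos θ = -0.464723, sin θ = -0.885456 (intermediates below are computed at full precision and shown rounded to 5 d.p.)
v1: (-4.5,5) → rotate → (6.51853,1.66094) → ×s → (8.96925,2.28538) → (8.97,2.29)
v2: (-2.5,-0.5) → rotate → (0.71908,2.44600) → ×s → (0.98943,3.36560) → (0.99,3.37)
v3: (1.5,-3) → rotate → (-3.35345,0.06599) → ×s → (-4.61422,0.09079) → (-4.61,0.09)
v4: (2,-2.5) → rotate → (-3.14309,-0.60910) → ×s → (-4.32477,-0.83810) → (-4.32,-0.84)
v5: (4,2.5) → rotate → (0.35475,-4.70363) → ×s → (0.48812,-6.47202) → (0.49,-6.47)
v6: (4.5,5) → rotate → (2.33603,-6.30817) → ×s → (3.21428,-8.67980) → (3.21,-8.68)

Cross-section at z=4.25: (8.97,2.29) (0.99,3.37) (-4.61,0.09) (-4.32,-0.84) (0.49,-6.47) (3.21,-8.68)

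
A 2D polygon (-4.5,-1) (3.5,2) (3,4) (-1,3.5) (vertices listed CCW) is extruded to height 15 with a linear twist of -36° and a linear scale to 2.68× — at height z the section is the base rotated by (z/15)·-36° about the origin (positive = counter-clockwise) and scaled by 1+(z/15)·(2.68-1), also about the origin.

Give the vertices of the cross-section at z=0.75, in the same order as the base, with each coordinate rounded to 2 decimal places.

Cross-section at z=0.75: (-4.91,-0.93) (3.86,2.05) (3.39,4.23) (-0.96,3.83)

t = z/height = 0.75/15 = 0.05
s = 1 + (scale-1)·z/height = 1 + (2.68-1)·0.75/15 = 1.084000
θ = twist·z/height = -36°·0.75/15 = -1.8000° = -0.031416 rad
cos θ = 0.999507, sin θ = -0.031411 (intermediates below are computed at full precision and shown rounded to 5 d.p.)
v1: (-4.5,-1) → rotate → (-4.52919,-0.85816) → ×s → (-4.90964,-0.93024) → (-4.91,-0.93)
v2: (3.5,2) → rotate → (3.56109,1.88908) → ×s → (3.86023,2.04776) → (3.86,2.05)
v3: (3,4) → rotate → (3.12416,3.90379) → ×s → (3.38659,4.23171) → (3.39,4.23)
v4: (-1,3.5) → rotate → (-0.88957,3.52968) → ×s → (-0.96429,3.82618) → (-0.96,3.83)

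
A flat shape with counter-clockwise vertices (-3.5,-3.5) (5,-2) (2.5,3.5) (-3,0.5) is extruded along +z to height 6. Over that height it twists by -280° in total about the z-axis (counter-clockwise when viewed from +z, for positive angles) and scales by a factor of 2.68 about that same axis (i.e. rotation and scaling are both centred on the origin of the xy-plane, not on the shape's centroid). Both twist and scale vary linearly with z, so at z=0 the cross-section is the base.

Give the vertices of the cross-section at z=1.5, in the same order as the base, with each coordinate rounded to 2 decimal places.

Cross-section at z=1.5: (-6.37,2.97) (-0.24,-7.64) (5.88,-1.64) (-0.79,4.25)

t = z/height = 1.5/6 = 0.25
s = 1 + (scale-1)·z/height = 1 + (2.68-1)·1.5/6 = 1.420000
θ = twist·z/height = -280°·1.5/6 = -70.0000° = -1.221730 rad
cos θ = 0.342020, sin θ = -0.939693 (intermediates below are computed at full precision and shown rounded to 5 d.p.)
v1: (-3.5,-3.5) → rotate → (-4.48599,2.09185) → ×s → (-6.37011,2.97043) → (-6.37,2.97)
v2: (5,-2) → rotate → (-0.16928,-5.38250) → ×s → (-0.24038,-7.64315) → (-0.24,-7.64)
v3: (2.5,3.5) → rotate → (4.14397,-1.15216) → ×s → (5.88444,-1.63607) → (5.88,-1.64)
v4: (-3,0.5) → rotate → (-0.55621,2.99009) → ×s → (-0.78982,4.24592) → (-0.79,4.25)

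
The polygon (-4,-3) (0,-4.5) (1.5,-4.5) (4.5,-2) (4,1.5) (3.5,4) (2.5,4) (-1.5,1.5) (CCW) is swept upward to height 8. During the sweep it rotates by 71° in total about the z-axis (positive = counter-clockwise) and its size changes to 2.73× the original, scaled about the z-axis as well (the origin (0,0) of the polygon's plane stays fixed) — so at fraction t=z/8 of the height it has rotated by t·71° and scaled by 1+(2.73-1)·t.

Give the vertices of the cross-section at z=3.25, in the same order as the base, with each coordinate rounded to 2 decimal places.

t = z/height = 3.25/8 = 0.40625
s = 1 + (scale-1)·z/height = 1 + (2.73-1)·3.25/8 = 1.702813
θ = twist·z/height = 71°·3.25/8 = 28.8438° = 0.503418 rad
cos θ = 0.875939, sin θ = 0.482423 (intermediates below are computed at full precision and shown rounded to 5 d.p.)
v1: (-4,-3) → rotate → (-2.05649,-4.55751) → ×s → (-3.50181,-7.76058) → (-3.50,-7.76)
v2: (0,-4.5) → rotate → (2.17090,-3.94172) → ×s → (3.69664,-6.71202) → (3.70,-6.71)
v3: (1.5,-4.5) → rotate → (3.48481,-3.21809) → ×s → (5.93398,-5.47980) → (5.93,-5.48)
v4: (4.5,-2) → rotate → (4.90657,0.41902) → ×s → (8.35497,0.71352) → (8.35,0.71)
v5: (4,1.5) → rotate → (2.78012,3.24360) → ×s → (4.73402,5.52324) → (4.73,5.52)
v6: (3.5,4) → rotate → (1.13609,5.19223) → ×s → (1.93456,8.84140) → (1.93,8.84)
v7: (2.5,4) → rotate → (0.26016,4.70981) → ×s → (0.44300,8.01992) → (0.44,8.02)
v8: (-1.5,1.5) → rotate → (-2.03754,0.59027) → ×s → (-3.46955,1.00513) → (-3.47,1.01)

Cross-section at z=3.25: (-3.50,-7.76) (3.70,-6.71) (5.93,-5.48) (8.35,0.71) (4.73,5.52) (1.93,8.84) (0.44,8.02) (-3.47,1.01)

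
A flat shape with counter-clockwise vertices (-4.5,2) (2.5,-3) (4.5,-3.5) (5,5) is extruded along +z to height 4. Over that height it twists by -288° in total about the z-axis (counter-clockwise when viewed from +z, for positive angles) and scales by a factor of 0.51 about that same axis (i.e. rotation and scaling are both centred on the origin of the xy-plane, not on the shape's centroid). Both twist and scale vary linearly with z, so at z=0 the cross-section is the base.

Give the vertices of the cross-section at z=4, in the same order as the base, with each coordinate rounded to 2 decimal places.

t = z/height = 4/4 = 1
s = 1 + (scale-1)·z/height = 1 + (0.51-1)·4/4 = 0.510000
θ = twist·z/height = -288°·4/4 = -288.0000° = -5.026548 rad
cos θ = 0.309017, sin θ = 0.951057 (intermediates below are computed at full precision and shown rounded to 5 d.p.)
v1: (-4.5,2) → rotate → (-3.29269,-3.66172) → ×s → (-1.67927,-1.86748) → (-1.68,-1.87)
v2: (2.5,-3) → rotate → (3.62571,1.45059) → ×s → (1.84911,0.73980) → (1.85,0.74)
v3: (4.5,-3.5) → rotate → (4.71927,3.19819) → ×s → (2.40683,1.63108) → (2.41,1.63)
v4: (5,5) → rotate → (-3.21020,6.30037) → ×s → (-1.63720,3.21319) → (-1.64,3.21)

Cross-section at z=4: (-1.68,-1.87) (1.85,0.74) (2.41,1.63) (-1.64,3.21)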